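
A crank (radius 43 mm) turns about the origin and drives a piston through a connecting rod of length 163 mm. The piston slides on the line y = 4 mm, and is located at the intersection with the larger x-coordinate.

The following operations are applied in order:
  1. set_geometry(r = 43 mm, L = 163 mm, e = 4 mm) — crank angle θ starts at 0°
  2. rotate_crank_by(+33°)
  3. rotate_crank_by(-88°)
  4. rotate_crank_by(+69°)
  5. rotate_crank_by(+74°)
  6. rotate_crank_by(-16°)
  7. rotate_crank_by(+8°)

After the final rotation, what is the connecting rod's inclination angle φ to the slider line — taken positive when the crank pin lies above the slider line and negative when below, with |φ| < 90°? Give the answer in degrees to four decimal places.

set_geometry: r = 43 mm, L = 163 mm, e = 4 mm; θ ← 0°
rotate_crank_by(+33°): θ ← 0° +33° = 33°
rotate_crank_by(-88°): θ ← 33° -88° = -55°
rotate_crank_by(+69°): θ ← -55° +69° = 14°
rotate_crank_by(+74°): θ ← 14° +74° = 88°
rotate_crank_by(-16°): θ ← 88° -16° = 72°
rotate_crank_by(+8°): θ ← 72° +8° = 80°
crank pin P = (r cos θ, r sin θ) = (7.466872, 42.346733)
h = r sin θ − e = 42.346733 − 4 = 38.346733
sin φ = h / L = 38.346733 / 163 = 0.23525603
φ = arcsin(0.23525603) = 13.606716°

13.6067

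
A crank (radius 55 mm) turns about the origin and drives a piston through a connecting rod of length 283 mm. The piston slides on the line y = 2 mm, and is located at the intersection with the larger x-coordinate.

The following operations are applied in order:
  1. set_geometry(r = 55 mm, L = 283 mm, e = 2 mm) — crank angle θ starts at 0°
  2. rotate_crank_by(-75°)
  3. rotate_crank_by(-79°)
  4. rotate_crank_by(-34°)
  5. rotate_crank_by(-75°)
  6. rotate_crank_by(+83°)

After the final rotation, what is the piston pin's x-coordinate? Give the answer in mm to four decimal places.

set_geometry: r = 55 mm, L = 283 mm, e = 2 mm; θ ← 0°
rotate_crank_by(-75°): θ ← 0° -75° = -75°
rotate_crank_by(-79°): θ ← -75° -79° = -154°
rotate_crank_by(-34°): θ ← -154° -34° = -188°
rotate_crank_by(-75°): θ ← -188° -75° = -263°
rotate_crank_by(+83°): θ ← -263° +83° = -180°
crank pin P = (r cos θ, r sin θ) = (-55.000000, -0.000000)
h = r sin θ − e = -0.000000 − 2 = -2.000000
x = r cos θ + √(L² − h²) = -55.000000 + √(80089.0 − 4.0000) = -55.000000 + 282.992933 = 227.992933

227.9929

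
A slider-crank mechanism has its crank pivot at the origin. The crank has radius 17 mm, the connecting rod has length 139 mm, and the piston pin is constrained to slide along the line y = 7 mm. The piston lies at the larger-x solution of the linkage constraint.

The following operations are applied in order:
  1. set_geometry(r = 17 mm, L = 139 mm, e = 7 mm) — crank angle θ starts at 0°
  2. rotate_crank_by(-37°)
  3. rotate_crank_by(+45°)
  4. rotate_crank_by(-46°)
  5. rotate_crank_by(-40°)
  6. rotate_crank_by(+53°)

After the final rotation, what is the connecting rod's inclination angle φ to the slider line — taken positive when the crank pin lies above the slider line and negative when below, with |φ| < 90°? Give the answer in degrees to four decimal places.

set_geometry: r = 17 mm, L = 139 mm, e = 7 mm; θ ← 0°
rotate_crank_by(-37°): θ ← 0° -37° = -37°
rotate_crank_by(+45°): θ ← -37° +45° = 8°
rotate_crank_by(-46°): θ ← 8° -46° = -38°
rotate_crank_by(-40°): θ ← -38° -40° = -78°
rotate_crank_by(+53°): θ ← -78° +53° = -25°
crank pin P = (r cos θ, r sin θ) = (15.407232, -7.184510)
h = r sin θ − e = -7.184510 − 7 = -14.184510
sin φ = h / L = -14.184510 / 139 = -0.10204684
φ = arcsin(-0.10204684) = -5.857049°

-5.8570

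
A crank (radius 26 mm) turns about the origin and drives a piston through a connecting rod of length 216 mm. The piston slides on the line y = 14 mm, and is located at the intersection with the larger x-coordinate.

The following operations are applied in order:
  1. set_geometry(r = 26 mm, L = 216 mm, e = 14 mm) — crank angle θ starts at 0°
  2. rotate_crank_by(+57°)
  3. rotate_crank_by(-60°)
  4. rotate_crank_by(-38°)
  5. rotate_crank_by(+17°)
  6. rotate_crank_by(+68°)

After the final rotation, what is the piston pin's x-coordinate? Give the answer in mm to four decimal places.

set_geometry: r = 26 mm, L = 216 mm, e = 14 mm; θ ← 0°
rotate_crank_by(+57°): θ ← 0° +57° = 57°
rotate_crank_by(-60°): θ ← 57° -60° = -3°
rotate_crank_by(-38°): θ ← -3° -38° = -41°
rotate_crank_by(+17°): θ ← -41° +17° = -24°
rotate_crank_by(+68°): θ ← -24° +68° = 44°
crank pin P = (r cos θ, r sin θ) = (18.702835, 18.061118)
h = r sin θ − e = 18.061118 − 14 = 4.061118
x = r cos θ + √(L² − h²) = 18.702835 + √(46656.0 − 16.4927) = 18.702835 + 215.961819 = 234.664654

234.6647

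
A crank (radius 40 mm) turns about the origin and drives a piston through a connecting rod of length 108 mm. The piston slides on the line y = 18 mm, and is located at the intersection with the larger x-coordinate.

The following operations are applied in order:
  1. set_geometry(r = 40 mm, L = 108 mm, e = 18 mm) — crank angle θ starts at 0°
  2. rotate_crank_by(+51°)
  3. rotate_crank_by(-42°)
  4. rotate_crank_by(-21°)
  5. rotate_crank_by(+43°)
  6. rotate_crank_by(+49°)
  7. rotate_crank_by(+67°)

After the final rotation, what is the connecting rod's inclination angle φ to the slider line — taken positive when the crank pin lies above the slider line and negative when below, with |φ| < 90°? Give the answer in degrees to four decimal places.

2.0087

set_geometry: r = 40 mm, L = 108 mm, e = 18 mm; θ ← 0°
rotate_crank_by(+51°): θ ← 0° +51° = 51°
rotate_crank_by(-42°): θ ← 51° -42° = 9°
rotate_crank_by(-21°): θ ← 9° -21° = -12°
rotate_crank_by(+43°): θ ← -12° +43° = 31°
rotate_crank_by(+49°): θ ← 31° +49° = 80°
rotate_crank_by(+67°): θ ← 80° +67° = 147°
crank pin P = (r cos θ, r sin θ) = (-33.546823, 21.785561)
h = r sin θ − e = 21.785561 − 18 = 3.785561
sin φ = h / L = 3.785561 / 108 = 0.03505149
φ = arcsin(0.03505149) = 2.008714°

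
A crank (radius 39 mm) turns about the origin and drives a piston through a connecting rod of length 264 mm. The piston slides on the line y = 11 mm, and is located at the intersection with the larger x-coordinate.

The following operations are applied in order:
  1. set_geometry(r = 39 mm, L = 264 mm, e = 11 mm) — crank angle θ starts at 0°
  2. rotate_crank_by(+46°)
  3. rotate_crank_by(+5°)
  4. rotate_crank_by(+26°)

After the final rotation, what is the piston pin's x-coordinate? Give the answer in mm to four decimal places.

271.3887

set_geometry: r = 39 mm, L = 264 mm, e = 11 mm; θ ← 0°
rotate_crank_by(+46°): θ ← 0° +46° = 46°
rotate_crank_by(+5°): θ ← 46° +5° = 51°
rotate_crank_by(+26°): θ ← 51° +26° = 77°
crank pin P = (r cos θ, r sin θ) = (8.773091, 38.000433)
h = r sin θ − e = 38.000433 − 11 = 27.000433
x = r cos θ + √(L² − h²) = 8.773091 + √(69696.0 − 729.0234) = 8.773091 + 262.615644 = 271.388735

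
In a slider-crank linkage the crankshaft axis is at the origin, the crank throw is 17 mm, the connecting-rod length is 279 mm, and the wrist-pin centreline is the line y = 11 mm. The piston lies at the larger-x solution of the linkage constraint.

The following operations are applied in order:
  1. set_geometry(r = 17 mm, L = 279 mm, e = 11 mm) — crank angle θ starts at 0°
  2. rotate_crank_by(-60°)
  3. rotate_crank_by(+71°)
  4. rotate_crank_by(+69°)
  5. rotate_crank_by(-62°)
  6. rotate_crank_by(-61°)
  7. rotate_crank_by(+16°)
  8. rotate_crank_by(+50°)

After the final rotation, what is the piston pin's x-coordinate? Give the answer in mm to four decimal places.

set_geometry: r = 17 mm, L = 279 mm, e = 11 mm; θ ← 0°
rotate_crank_by(-60°): θ ← 0° -60° = -60°
rotate_crank_by(+71°): θ ← -60° +71° = 11°
rotate_crank_by(+69°): θ ← 11° +69° = 80°
rotate_crank_by(-62°): θ ← 80° -62° = 18°
rotate_crank_by(-61°): θ ← 18° -61° = -43°
rotate_crank_by(+16°): θ ← -43° +16° = -27°
rotate_crank_by(+50°): θ ← -27° +50° = 23°
crank pin P = (r cos θ, r sin θ) = (15.648583, 6.642429)
h = r sin θ − e = 6.642429 − 11 = -4.357571
x = r cos θ + √(L² − h²) = 15.648583 + √(77841.0 − 18.9884) = 15.648583 + 278.965968 = 294.614551

294.6146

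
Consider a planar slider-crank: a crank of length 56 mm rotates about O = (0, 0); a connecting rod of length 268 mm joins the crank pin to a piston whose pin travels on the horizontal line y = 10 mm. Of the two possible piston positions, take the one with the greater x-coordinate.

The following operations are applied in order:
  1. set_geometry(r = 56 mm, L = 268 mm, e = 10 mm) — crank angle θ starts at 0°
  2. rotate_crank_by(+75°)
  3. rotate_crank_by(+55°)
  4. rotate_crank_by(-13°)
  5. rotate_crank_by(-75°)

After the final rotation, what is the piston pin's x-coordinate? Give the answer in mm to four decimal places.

set_geometry: r = 56 mm, L = 268 mm, e = 10 mm; θ ← 0°
rotate_crank_by(+75°): θ ← 0° +75° = 75°
rotate_crank_by(+55°): θ ← 75° +55° = 130°
rotate_crank_by(-13°): θ ← 130° -13° = 117°
rotate_crank_by(-75°): θ ← 117° -75° = 42°
crank pin P = (r cos θ, r sin θ) = (41.616110, 37.471314)
h = r sin θ − e = 37.471314 − 10 = 27.471314
x = r cos θ + √(L² − h²) = 41.616110 + √(71824.0 − 754.6731) = 41.616110 + 266.588310 = 308.204420

308.2044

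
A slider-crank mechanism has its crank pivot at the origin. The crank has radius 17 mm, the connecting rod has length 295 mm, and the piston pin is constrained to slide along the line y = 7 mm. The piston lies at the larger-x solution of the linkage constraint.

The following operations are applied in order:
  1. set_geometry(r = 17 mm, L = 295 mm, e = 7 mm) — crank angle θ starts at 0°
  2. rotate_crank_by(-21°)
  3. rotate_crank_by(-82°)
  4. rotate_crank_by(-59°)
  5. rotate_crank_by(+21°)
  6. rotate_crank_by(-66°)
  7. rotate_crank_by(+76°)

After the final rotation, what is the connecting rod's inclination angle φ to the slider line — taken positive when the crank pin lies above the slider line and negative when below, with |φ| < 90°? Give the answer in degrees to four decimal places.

-3.8544

set_geometry: r = 17 mm, L = 295 mm, e = 7 mm; θ ← 0°
rotate_crank_by(-21°): θ ← 0° -21° = -21°
rotate_crank_by(-82°): θ ← -21° -82° = -103°
rotate_crank_by(-59°): θ ← -103° -59° = -162°
rotate_crank_by(+21°): θ ← -162° +21° = -141°
rotate_crank_by(-66°): θ ← -141° -66° = -207°
rotate_crank_by(+76°): θ ← -207° +76° = -131°
crank pin P = (r cos θ, r sin θ) = (-11.153003, -12.830063)
h = r sin θ − e = -12.830063 − 7 = -19.830063
sin φ = h / L = -19.830063 / 295 = -0.06722055
φ = arcsin(-0.06722055) = -3.854360°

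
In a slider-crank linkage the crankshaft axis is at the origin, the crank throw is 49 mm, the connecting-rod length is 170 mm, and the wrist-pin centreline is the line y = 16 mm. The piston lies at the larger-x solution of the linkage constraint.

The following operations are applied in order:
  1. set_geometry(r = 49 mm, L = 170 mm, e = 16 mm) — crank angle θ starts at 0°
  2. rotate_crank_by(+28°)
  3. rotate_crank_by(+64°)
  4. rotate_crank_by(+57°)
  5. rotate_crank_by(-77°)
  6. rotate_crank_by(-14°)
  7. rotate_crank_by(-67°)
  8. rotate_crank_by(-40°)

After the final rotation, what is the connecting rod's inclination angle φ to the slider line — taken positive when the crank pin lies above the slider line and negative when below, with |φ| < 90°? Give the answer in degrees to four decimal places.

-18.1588

set_geometry: r = 49 mm, L = 170 mm, e = 16 mm; θ ← 0°
rotate_crank_by(+28°): θ ← 0° +28° = 28°
rotate_crank_by(+64°): θ ← 28° +64° = 92°
rotate_crank_by(+57°): θ ← 92° +57° = 149°
rotate_crank_by(-77°): θ ← 149° -77° = 72°
rotate_crank_by(-14°): θ ← 72° -14° = 58°
rotate_crank_by(-67°): θ ← 58° -67° = -9°
rotate_crank_by(-40°): θ ← -9° -40° = -49°
crank pin P = (r cos θ, r sin θ) = (32.146892, -36.980769)
h = r sin θ − e = -36.980769 − 16 = -52.980769
sin φ = h / L = -52.980769 / 170 = -0.31165158
φ = arcsin(-0.31165158) = -18.158791°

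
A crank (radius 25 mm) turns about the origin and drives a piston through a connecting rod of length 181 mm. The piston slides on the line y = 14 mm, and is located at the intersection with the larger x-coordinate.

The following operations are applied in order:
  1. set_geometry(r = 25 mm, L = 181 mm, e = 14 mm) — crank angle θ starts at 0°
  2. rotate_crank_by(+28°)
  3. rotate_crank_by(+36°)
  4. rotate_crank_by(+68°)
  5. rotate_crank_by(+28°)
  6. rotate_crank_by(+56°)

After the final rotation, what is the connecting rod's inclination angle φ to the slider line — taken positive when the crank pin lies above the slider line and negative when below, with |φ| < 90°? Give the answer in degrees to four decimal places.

-9.1218

set_geometry: r = 25 mm, L = 181 mm, e = 14 mm; θ ← 0°
rotate_crank_by(+28°): θ ← 0° +28° = 28°
rotate_crank_by(+36°): θ ← 28° +36° = 64°
rotate_crank_by(+68°): θ ← 64° +68° = 132°
rotate_crank_by(+28°): θ ← 132° +28° = 160°
rotate_crank_by(+56°): θ ← 160° +56° = 216°
crank pin P = (r cos θ, r sin θ) = (-20.225425, -14.694631)
h = r sin θ − e = -14.694631 − 14 = -28.694631
sin φ = h / L = -28.694631 / 181 = -0.15853387
φ = arcsin(-0.15853387) = -9.121807°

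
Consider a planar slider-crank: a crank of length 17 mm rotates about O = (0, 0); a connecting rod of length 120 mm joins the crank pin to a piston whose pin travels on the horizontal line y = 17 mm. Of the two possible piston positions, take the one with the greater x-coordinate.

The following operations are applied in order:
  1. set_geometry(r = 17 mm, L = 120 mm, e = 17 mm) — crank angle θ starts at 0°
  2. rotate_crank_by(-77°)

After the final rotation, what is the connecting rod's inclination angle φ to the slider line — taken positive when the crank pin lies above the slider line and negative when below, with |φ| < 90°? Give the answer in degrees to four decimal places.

-16.2424

set_geometry: r = 17 mm, L = 120 mm, e = 17 mm; θ ← 0°
rotate_crank_by(-77°): θ ← 0° -77° = -77°
crank pin P = (r cos θ, r sin θ) = (3.824168, -16.564291)
h = r sin θ − e = -16.564291 − 17 = -33.564291
sin φ = h / L = -33.564291 / 120 = -0.27970243
φ = arcsin(-0.27970243) = -16.242445°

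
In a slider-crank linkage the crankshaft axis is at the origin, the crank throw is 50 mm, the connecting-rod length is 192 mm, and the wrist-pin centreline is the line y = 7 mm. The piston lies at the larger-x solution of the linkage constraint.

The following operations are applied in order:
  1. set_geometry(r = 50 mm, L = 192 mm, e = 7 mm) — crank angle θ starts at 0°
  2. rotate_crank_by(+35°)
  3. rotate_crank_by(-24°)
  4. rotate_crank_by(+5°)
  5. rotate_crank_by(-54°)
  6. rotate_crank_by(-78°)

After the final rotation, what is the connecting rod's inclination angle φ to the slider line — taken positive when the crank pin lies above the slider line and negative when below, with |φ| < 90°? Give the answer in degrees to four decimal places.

set_geometry: r = 50 mm, L = 192 mm, e = 7 mm; θ ← 0°
rotate_crank_by(+35°): θ ← 0° +35° = 35°
rotate_crank_by(-24°): θ ← 35° -24° = 11°
rotate_crank_by(+5°): θ ← 11° +5° = 16°
rotate_crank_by(-54°): θ ← 16° -54° = -38°
rotate_crank_by(-78°): θ ← -38° -78° = -116°
crank pin P = (r cos θ, r sin θ) = (-21.918557, -44.939702)
h = r sin θ − e = -44.939702 − 7 = -51.939702
sin φ = h / L = -51.939702 / 192 = -0.27051928
φ = arcsin(-0.27051928) = -15.695170°

-15.6952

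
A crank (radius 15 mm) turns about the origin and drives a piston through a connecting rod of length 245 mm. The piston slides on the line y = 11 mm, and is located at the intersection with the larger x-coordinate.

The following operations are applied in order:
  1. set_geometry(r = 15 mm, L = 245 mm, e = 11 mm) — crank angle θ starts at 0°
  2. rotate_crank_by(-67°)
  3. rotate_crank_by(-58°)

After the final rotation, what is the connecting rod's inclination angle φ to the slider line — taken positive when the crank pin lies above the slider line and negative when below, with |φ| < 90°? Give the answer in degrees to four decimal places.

-5.4542

set_geometry: r = 15 mm, L = 245 mm, e = 11 mm; θ ← 0°
rotate_crank_by(-67°): θ ← 0° -67° = -67°
rotate_crank_by(-58°): θ ← -67° -58° = -125°
crank pin P = (r cos θ, r sin θ) = (-8.603647, -12.287281)
h = r sin θ − e = -12.287281 − 11 = -23.287281
sin φ = h / L = -23.287281 / 245 = -0.09505013
φ = arcsin(-0.09505013) = -5.454205°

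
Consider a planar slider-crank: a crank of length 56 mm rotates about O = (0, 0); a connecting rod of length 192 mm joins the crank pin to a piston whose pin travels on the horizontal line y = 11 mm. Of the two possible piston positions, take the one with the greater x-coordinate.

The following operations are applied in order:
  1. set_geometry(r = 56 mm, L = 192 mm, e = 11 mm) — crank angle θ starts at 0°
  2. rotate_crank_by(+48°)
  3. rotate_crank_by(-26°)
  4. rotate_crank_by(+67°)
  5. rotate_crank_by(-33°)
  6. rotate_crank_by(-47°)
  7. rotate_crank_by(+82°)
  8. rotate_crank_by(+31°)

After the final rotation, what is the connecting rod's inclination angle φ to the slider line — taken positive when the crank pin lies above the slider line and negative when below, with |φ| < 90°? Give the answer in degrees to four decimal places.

set_geometry: r = 56 mm, L = 192 mm, e = 11 mm; θ ← 0°
rotate_crank_by(+48°): θ ← 0° +48° = 48°
rotate_crank_by(-26°): θ ← 48° -26° = 22°
rotate_crank_by(+67°): θ ← 22° +67° = 89°
rotate_crank_by(-33°): θ ← 89° -33° = 56°
rotate_crank_by(-47°): θ ← 56° -47° = 9°
rotate_crank_by(+82°): θ ← 9° +82° = 91°
rotate_crank_by(+31°): θ ← 91° +31° = 122°
crank pin P = (r cos θ, r sin θ) = (-29.675479, 47.490693)
h = r sin θ − e = 47.490693 − 11 = 36.490693
sin φ = h / L = 36.490693 / 192 = 0.19005569
φ = arcsin(0.19005569) = 10.956034°

10.9560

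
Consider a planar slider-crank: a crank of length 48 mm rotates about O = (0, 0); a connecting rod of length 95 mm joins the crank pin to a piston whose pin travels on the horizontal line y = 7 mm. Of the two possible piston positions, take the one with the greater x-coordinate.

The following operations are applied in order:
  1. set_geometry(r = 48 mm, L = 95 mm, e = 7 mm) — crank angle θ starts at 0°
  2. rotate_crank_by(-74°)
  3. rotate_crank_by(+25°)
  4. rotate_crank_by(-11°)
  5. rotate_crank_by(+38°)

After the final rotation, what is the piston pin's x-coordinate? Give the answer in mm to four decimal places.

set_geometry: r = 48 mm, L = 95 mm, e = 7 mm; θ ← 0°
rotate_crank_by(-74°): θ ← 0° -74° = -74°
rotate_crank_by(+25°): θ ← -74° +25° = -49°
rotate_crank_by(-11°): θ ← -49° -11° = -60°
rotate_crank_by(+38°): θ ← -60° +38° = -22°
crank pin P = (r cos θ, r sin θ) = (44.504825, -17.981116)
h = r sin θ − e = -17.981116 − 7 = -24.981116
x = r cos θ + √(L² − h²) = 44.504825 + √(9025.0 − 624.0562) = 44.504825 + 91.656663 = 136.161488

136.1615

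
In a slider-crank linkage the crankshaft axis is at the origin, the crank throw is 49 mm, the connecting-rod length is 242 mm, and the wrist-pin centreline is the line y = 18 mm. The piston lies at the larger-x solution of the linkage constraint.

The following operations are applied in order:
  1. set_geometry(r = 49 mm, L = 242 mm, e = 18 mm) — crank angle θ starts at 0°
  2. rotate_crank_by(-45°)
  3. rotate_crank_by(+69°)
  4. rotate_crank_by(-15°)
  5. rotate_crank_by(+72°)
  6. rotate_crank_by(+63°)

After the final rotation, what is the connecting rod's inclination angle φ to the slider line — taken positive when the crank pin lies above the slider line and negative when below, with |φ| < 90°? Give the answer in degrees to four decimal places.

set_geometry: r = 49 mm, L = 242 mm, e = 18 mm; θ ← 0°
rotate_crank_by(-45°): θ ← 0° -45° = -45°
rotate_crank_by(+69°): θ ← -45° +69° = 24°
rotate_crank_by(-15°): θ ← 24° -15° = 9°
rotate_crank_by(+72°): θ ← 9° +72° = 81°
rotate_crank_by(+63°): θ ← 81° +63° = 144°
crank pin P = (r cos θ, r sin θ) = (-39.641833, 28.801477)
h = r sin θ − e = 28.801477 − 18 = 10.801477
sin φ = h / L = 10.801477 / 242 = 0.04463420
φ = arcsin(0.04463420) = 2.558201°

2.5582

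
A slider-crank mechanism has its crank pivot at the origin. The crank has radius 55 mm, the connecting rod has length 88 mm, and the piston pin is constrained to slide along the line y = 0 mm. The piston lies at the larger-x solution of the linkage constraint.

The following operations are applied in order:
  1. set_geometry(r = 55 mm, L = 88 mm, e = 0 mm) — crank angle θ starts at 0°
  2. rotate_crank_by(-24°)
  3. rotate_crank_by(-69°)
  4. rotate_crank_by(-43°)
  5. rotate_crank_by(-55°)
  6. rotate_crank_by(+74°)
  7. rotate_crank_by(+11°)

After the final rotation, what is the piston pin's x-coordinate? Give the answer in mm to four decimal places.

55.1878

set_geometry: r = 55 mm, L = 88 mm, e = 0 mm; θ ← 0°
rotate_crank_by(-24°): θ ← 0° -24° = -24°
rotate_crank_by(-69°): θ ← -24° -69° = -93°
rotate_crank_by(-43°): θ ← -93° -43° = -136°
rotate_crank_by(-55°): θ ← -136° -55° = -191°
rotate_crank_by(+74°): θ ← -191° +74° = -117°
rotate_crank_by(+11°): θ ← -117° +11° = -106°
crank pin P = (r cos θ, r sin θ) = (-15.160055, -52.869393)
h = r sin θ − e = -52.869393 − 0 = -52.869393
x = r cos θ + √(L² − h²) = -15.160055 + √(7744.0 − 2795.1727) = -15.160055 + 70.347902 = 55.187847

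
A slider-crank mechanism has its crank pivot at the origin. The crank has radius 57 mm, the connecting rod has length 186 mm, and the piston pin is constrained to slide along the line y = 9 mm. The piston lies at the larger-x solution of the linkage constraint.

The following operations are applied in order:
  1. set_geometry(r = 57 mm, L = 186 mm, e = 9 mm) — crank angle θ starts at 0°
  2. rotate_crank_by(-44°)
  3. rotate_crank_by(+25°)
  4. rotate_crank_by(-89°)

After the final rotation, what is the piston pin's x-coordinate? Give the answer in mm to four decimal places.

157.3159

set_geometry: r = 57 mm, L = 186 mm, e = 9 mm; θ ← 0°
rotate_crank_by(-44°): θ ← 0° -44° = -44°
rotate_crank_by(+25°): θ ← -44° +25° = -19°
rotate_crank_by(-89°): θ ← -19° -89° = -108°
crank pin P = (r cos θ, r sin θ) = (-17.613969, -54.210221)
h = r sin θ − e = -54.210221 − 9 = -63.210221
x = r cos θ + √(L² − h²) = -17.613969 + √(34596.0 − 3995.5321) = -17.613969 + 174.929894 = 157.315926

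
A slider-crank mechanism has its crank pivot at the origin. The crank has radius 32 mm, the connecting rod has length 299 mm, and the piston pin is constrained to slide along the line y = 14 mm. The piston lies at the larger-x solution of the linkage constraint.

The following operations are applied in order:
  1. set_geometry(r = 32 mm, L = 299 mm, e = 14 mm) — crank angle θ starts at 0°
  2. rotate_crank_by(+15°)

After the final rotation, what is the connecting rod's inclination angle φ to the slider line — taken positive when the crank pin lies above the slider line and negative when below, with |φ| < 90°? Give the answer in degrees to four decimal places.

set_geometry: r = 32 mm, L = 299 mm, e = 14 mm; θ ← 0°
rotate_crank_by(+15°): θ ← 0° +15° = 15°
crank pin P = (r cos θ, r sin θ) = (30.909626, 8.282209)
h = r sin θ − e = 8.282209 − 14 = -5.717791
sin φ = h / L = -5.717791 / 299 = -0.01912305
φ = arcsin(-0.01912305) = -1.095737°

-1.0957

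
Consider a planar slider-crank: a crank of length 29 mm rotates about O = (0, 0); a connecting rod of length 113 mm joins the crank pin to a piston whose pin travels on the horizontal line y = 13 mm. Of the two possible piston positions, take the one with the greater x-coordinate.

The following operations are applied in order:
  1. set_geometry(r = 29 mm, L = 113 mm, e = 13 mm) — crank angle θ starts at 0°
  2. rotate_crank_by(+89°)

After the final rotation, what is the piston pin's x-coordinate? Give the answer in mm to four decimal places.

set_geometry: r = 29 mm, L = 113 mm, e = 13 mm; θ ← 0°
rotate_crank_by(+89°): θ ← 0° +89° = 89°
crank pin P = (r cos θ, r sin θ) = (0.506120, 28.995583)
h = r sin θ − e = 28.995583 − 13 = 15.995583
x = r cos θ + √(L² − h²) = 0.506120 + √(12769.0 − 255.8587) = 0.506120 + 111.862153 = 112.368273

112.3683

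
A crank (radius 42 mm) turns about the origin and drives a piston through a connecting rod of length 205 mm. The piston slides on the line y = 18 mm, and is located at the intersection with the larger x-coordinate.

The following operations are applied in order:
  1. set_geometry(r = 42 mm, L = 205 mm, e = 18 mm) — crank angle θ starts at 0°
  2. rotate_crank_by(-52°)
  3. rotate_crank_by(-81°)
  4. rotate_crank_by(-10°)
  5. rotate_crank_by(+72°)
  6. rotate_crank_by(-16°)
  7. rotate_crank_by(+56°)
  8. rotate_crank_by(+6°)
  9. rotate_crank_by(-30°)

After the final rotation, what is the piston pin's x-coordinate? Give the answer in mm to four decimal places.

222.2790

set_geometry: r = 42 mm, L = 205 mm, e = 18 mm; θ ← 0°
rotate_crank_by(-52°): θ ← 0° -52° = -52°
rotate_crank_by(-81°): θ ← -52° -81° = -133°
rotate_crank_by(-10°): θ ← -133° -10° = -143°
rotate_crank_by(+72°): θ ← -143° +72° = -71°
rotate_crank_by(-16°): θ ← -71° -16° = -87°
rotate_crank_by(+56°): θ ← -87° +56° = -31°
rotate_crank_by(+6°): θ ← -31° +6° = -25°
rotate_crank_by(-30°): θ ← -25° -30° = -55°
crank pin P = (r cos θ, r sin θ) = (24.090210, -34.404386)
h = r sin θ − e = -34.404386 − 18 = -52.404386
x = r cos θ + √(L² − h²) = 24.090210 + √(42025.0 − 2746.2197) = 24.090210 + 198.188749 = 222.278960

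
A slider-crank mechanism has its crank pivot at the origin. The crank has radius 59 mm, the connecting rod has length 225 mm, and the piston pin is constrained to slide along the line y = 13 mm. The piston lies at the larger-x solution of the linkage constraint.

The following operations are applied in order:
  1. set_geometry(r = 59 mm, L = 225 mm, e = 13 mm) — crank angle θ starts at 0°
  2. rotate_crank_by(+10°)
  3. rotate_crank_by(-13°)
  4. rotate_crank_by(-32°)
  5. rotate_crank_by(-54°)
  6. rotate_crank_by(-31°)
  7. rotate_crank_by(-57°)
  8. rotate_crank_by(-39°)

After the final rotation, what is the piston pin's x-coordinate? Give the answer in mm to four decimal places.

set_geometry: r = 59 mm, L = 225 mm, e = 13 mm; θ ← 0°
rotate_crank_by(+10°): θ ← 0° +10° = 10°
rotate_crank_by(-13°): θ ← 10° -13° = -3°
rotate_crank_by(-32°): θ ← -3° -32° = -35°
rotate_crank_by(-54°): θ ← -35° -54° = -89°
rotate_crank_by(-31°): θ ← -89° -31° = -120°
rotate_crank_by(-57°): θ ← -120° -57° = -177°
rotate_crank_by(-39°): θ ← -177° -39° = -216°
crank pin P = (r cos θ, r sin θ) = (-47.732003, 34.679330)
h = r sin θ − e = 34.679330 − 13 = 21.679330
x = r cos θ + √(L² − h²) = -47.732003 + √(50625.0 − 469.9933) = -47.732003 + 223.953135 = 176.221132

176.2211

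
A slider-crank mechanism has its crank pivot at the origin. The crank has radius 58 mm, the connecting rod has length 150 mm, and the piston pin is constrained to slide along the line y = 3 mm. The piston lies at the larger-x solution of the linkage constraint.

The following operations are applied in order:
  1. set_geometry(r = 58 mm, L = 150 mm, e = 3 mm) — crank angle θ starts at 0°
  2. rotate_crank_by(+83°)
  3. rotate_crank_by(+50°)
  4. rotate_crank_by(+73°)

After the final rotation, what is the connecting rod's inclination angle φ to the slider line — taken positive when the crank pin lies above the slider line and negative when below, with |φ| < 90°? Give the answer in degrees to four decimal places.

set_geometry: r = 58 mm, L = 150 mm, e = 3 mm; θ ← 0°
rotate_crank_by(+83°): θ ← 0° +83° = 83°
rotate_crank_by(+50°): θ ← 83° +50° = 133°
rotate_crank_by(+73°): θ ← 133° +73° = 206°
crank pin P = (r cos θ, r sin θ) = (-52.130055, -25.425527)
h = r sin θ − e = -25.425527 − 3 = -28.425527
sin φ = h / L = -28.425527 / 150 = -0.18950351
φ = arcsin(-0.18950351) = -10.923811°

-10.9238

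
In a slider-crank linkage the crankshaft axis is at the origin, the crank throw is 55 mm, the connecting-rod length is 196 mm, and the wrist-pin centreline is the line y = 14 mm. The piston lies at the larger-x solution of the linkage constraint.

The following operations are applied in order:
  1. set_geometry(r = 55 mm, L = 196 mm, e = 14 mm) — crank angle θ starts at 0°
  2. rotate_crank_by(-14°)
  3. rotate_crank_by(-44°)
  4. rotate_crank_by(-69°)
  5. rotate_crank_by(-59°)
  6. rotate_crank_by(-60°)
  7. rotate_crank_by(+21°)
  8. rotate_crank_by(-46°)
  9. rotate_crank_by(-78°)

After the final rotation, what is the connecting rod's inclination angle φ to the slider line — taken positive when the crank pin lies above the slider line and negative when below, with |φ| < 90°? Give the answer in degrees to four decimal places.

set_geometry: r = 55 mm, L = 196 mm, e = 14 mm; θ ← 0°
rotate_crank_by(-14°): θ ← 0° -14° = -14°
rotate_crank_by(-44°): θ ← -14° -44° = -58°
rotate_crank_by(-69°): θ ← -58° -69° = -127°
rotate_crank_by(-59°): θ ← -127° -59° = -186°
rotate_crank_by(-60°): θ ← -186° -60° = -246°
rotate_crank_by(+21°): θ ← -246° +21° = -225°
rotate_crank_by(-46°): θ ← -225° -46° = -271°
rotate_crank_by(-78°): θ ← -271° -78° = -349°
crank pin P = (r cos θ, r sin θ) = (53.989495, 10.494495)
h = r sin θ − e = 10.494495 − 14 = -3.505505
sin φ = h / L = -3.505505 / 196 = -0.01788523
φ = arcsin(-0.01788523) = -1.024803°

-1.0248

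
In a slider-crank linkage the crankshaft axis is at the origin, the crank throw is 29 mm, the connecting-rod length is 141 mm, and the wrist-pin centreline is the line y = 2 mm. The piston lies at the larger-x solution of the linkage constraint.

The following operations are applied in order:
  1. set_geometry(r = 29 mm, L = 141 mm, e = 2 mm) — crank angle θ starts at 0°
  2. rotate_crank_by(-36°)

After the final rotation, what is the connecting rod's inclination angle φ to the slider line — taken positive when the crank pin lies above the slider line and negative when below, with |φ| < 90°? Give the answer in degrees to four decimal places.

set_geometry: r = 29 mm, L = 141 mm, e = 2 mm; θ ← 0°
rotate_crank_by(-36°): θ ← 0° -36° = -36°
crank pin P = (r cos θ, r sin θ) = (23.461493, -17.045772)
h = r sin θ − e = -17.045772 − 2 = -19.045772
sin φ = h / L = -19.045772 / 141 = -0.13507640
φ = arcsin(-0.13507640) = -7.763038°

-7.7630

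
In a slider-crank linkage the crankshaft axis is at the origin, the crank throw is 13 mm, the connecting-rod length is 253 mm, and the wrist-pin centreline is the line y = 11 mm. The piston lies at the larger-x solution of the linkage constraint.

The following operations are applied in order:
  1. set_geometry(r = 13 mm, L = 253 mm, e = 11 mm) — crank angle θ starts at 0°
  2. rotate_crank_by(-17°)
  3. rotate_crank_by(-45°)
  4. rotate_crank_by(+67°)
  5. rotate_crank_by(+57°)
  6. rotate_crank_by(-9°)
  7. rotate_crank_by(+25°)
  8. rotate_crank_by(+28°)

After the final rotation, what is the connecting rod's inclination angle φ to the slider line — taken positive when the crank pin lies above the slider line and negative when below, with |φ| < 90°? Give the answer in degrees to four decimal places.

set_geometry: r = 13 mm, L = 253 mm, e = 11 mm; θ ← 0°
rotate_crank_by(-17°): θ ← 0° -17° = -17°
rotate_crank_by(-45°): θ ← -17° -45° = -62°
rotate_crank_by(+67°): θ ← -62° +67° = 5°
rotate_crank_by(+57°): θ ← 5° +57° = 62°
rotate_crank_by(-9°): θ ← 62° -9° = 53°
rotate_crank_by(+25°): θ ← 53° +25° = 78°
rotate_crank_by(+28°): θ ← 78° +28° = 106°
crank pin P = (r cos θ, r sin θ) = (-3.583286, 12.496402)
h = r sin θ − e = 12.496402 − 11 = 1.496402
sin φ = h / L = 1.496402 / 253 = 0.00591463
φ = arcsin(0.00591463) = 0.338885°

0.3389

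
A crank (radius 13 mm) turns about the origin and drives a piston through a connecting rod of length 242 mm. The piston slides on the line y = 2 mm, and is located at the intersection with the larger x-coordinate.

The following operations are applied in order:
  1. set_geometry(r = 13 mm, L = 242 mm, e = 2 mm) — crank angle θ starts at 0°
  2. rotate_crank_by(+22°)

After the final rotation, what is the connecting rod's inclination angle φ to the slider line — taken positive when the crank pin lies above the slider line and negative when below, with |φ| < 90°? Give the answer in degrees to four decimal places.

0.6795

set_geometry: r = 13 mm, L = 242 mm, e = 2 mm; θ ← 0°
rotate_crank_by(+22°): θ ← 0° +22° = 22°
crank pin P = (r cos θ, r sin θ) = (12.053390, 4.869886)
h = r sin θ − e = 4.869886 − 2 = 2.869886
sin φ = h / L = 2.869886 / 242 = 0.01185903
φ = arcsin(0.01185903) = 0.679488°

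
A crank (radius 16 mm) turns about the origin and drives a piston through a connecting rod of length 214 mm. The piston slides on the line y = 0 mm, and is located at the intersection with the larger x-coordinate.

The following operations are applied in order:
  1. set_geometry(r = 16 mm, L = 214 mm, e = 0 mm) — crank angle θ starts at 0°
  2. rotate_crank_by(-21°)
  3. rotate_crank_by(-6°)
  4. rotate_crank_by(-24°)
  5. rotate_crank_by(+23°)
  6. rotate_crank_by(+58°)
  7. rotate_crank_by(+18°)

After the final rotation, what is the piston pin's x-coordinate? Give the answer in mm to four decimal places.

224.3755

set_geometry: r = 16 mm, L = 214 mm, e = 0 mm; θ ← 0°
rotate_crank_by(-21°): θ ← 0° -21° = -21°
rotate_crank_by(-6°): θ ← -21° -6° = -27°
rotate_crank_by(-24°): θ ← -27° -24° = -51°
rotate_crank_by(+23°): θ ← -51° +23° = -28°
rotate_crank_by(+58°): θ ← -28° +58° = 30°
rotate_crank_by(+18°): θ ← 30° +18° = 48°
crank pin P = (r cos θ, r sin θ) = (10.706090, 11.890317)
h = r sin θ − e = 11.890317 − 0 = 11.890317
x = r cos θ + √(L² − h²) = 10.706090 + √(45796.0 − 141.3796) = 10.706090 + 213.669418 = 224.375508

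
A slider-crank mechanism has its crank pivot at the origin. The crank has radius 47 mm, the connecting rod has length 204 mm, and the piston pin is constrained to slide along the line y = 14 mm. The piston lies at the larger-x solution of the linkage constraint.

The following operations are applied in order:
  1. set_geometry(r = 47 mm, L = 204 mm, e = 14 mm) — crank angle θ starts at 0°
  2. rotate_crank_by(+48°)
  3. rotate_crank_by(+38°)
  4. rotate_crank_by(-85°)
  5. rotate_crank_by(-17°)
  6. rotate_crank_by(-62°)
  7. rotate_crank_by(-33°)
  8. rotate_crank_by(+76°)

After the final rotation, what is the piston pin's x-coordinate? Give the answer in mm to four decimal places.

238.3462

set_geometry: r = 47 mm, L = 204 mm, e = 14 mm; θ ← 0°
rotate_crank_by(+48°): θ ← 0° +48° = 48°
rotate_crank_by(+38°): θ ← 48° +38° = 86°
rotate_crank_by(-85°): θ ← 86° -85° = 1°
rotate_crank_by(-17°): θ ← 1° -17° = -16°
rotate_crank_by(-62°): θ ← -16° -62° = -78°
rotate_crank_by(-33°): θ ← -78° -33° = -111°
rotate_crank_by(+76°): θ ← -111° +76° = -35°
crank pin P = (r cos θ, r sin θ) = (38.500146, -26.958093)
h = r sin θ − e = -26.958093 − 14 = -40.958093
x = r cos θ + √(L² − h²) = 38.500146 + √(41616.0 − 1677.5653) = 38.500146 + 199.846027 = 238.346173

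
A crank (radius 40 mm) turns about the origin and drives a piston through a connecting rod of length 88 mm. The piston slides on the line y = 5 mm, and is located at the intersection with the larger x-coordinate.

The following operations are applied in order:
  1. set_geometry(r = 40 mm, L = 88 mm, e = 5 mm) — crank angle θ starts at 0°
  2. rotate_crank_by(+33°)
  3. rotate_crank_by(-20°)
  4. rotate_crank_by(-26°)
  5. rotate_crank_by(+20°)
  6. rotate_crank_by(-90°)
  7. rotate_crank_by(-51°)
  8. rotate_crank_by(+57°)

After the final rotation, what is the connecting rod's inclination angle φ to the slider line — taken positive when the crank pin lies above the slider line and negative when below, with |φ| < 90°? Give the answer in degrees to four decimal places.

-29.9811

set_geometry: r = 40 mm, L = 88 mm, e = 5 mm; θ ← 0°
rotate_crank_by(+33°): θ ← 0° +33° = 33°
rotate_crank_by(-20°): θ ← 33° -20° = 13°
rotate_crank_by(-26°): θ ← 13° -26° = -13°
rotate_crank_by(+20°): θ ← -13° +20° = 7°
rotate_crank_by(-90°): θ ← 7° -90° = -83°
rotate_crank_by(-51°): θ ← -83° -51° = -134°
rotate_crank_by(+57°): θ ← -134° +57° = -77°
crank pin P = (r cos θ, r sin θ) = (8.998042, -38.974803)
h = r sin θ − e = -38.974803 − 5 = -43.974803
sin φ = h / L = -43.974803 / 88 = -0.49971367
φ = arcsin(-0.49971367) = -29.981058°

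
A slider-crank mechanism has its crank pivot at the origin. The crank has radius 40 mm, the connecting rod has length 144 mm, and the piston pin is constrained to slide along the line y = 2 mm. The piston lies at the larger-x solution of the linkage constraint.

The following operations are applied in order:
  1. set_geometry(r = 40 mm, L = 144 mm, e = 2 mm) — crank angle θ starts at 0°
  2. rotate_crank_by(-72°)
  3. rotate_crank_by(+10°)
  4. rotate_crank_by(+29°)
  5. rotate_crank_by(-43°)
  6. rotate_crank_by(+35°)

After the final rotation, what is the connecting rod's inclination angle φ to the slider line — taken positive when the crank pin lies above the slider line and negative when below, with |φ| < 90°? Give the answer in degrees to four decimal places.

-11.3106

set_geometry: r = 40 mm, L = 144 mm, e = 2 mm; θ ← 0°
rotate_crank_by(-72°): θ ← 0° -72° = -72°
rotate_crank_by(+10°): θ ← -72° +10° = -62°
rotate_crank_by(+29°): θ ← -62° +29° = -33°
rotate_crank_by(-43°): θ ← -33° -43° = -76°
rotate_crank_by(+35°): θ ← -76° +35° = -41°
crank pin P = (r cos θ, r sin θ) = (30.188383, -26.242361)
h = r sin θ − e = -26.242361 − 2 = -28.242361
sin φ = h / L = -28.242361 / 144 = -0.19612751
φ = arcsin(-0.19612751) = -11.310597°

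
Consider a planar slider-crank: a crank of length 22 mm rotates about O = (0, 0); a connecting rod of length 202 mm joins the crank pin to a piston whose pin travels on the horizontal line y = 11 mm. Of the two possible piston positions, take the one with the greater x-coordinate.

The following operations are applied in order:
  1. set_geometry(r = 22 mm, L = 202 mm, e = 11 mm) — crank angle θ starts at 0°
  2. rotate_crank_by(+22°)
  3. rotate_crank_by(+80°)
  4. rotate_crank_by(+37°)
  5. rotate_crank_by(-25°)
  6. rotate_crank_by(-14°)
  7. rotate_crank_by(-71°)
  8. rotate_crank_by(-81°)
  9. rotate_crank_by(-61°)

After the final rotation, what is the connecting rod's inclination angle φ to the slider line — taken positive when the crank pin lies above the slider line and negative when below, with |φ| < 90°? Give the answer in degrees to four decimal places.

set_geometry: r = 22 mm, L = 202 mm, e = 11 mm; θ ← 0°
rotate_crank_by(+22°): θ ← 0° +22° = 22°
rotate_crank_by(+80°): θ ← 22° +80° = 102°
rotate_crank_by(+37°): θ ← 102° +37° = 139°
rotate_crank_by(-25°): θ ← 139° -25° = 114°
rotate_crank_by(-14°): θ ← 114° -14° = 100°
rotate_crank_by(-71°): θ ← 100° -71° = 29°
rotate_crank_by(-81°): θ ← 29° -81° = -52°
rotate_crank_by(-61°): θ ← -52° -61° = -113°
crank pin P = (r cos θ, r sin θ) = (-8.596085, -20.251107)
h = r sin θ − e = -20.251107 − 11 = -31.251107
sin φ = h / L = -31.251107 / 202 = -0.15470845
φ = arcsin(-0.15470845) = -8.899888°

-8.8999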